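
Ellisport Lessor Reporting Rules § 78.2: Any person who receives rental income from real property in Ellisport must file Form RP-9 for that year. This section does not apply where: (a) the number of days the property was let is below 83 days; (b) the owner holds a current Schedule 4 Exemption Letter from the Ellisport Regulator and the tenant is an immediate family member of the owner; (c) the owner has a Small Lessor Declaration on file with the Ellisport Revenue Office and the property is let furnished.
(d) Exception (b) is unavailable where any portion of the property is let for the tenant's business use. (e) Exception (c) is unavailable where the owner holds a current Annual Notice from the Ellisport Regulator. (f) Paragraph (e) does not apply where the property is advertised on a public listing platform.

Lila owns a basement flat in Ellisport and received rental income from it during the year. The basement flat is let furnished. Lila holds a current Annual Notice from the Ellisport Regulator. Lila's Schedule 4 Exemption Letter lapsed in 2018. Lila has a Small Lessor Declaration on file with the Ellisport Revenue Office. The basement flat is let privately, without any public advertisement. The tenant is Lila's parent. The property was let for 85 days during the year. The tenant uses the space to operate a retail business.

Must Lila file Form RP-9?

Exception (a) fails — the number of days the property was let is 85 days, not below 83 days.
Exception (b) fails — there is no Schedule 4 Exemption Letter in force.
Exception (c) is satisfied on its face — a Small Lessor Declaration is on file; the property is let furnished. But: (e) operates against (c): a current Annual Notice is held. (f) does not operate here (the property is let privately without advertisement), so (e) stands. So (c) is unavailable.
Every exception is unavailable, so the rule governs.

Yes — Lila must file Form RP-9.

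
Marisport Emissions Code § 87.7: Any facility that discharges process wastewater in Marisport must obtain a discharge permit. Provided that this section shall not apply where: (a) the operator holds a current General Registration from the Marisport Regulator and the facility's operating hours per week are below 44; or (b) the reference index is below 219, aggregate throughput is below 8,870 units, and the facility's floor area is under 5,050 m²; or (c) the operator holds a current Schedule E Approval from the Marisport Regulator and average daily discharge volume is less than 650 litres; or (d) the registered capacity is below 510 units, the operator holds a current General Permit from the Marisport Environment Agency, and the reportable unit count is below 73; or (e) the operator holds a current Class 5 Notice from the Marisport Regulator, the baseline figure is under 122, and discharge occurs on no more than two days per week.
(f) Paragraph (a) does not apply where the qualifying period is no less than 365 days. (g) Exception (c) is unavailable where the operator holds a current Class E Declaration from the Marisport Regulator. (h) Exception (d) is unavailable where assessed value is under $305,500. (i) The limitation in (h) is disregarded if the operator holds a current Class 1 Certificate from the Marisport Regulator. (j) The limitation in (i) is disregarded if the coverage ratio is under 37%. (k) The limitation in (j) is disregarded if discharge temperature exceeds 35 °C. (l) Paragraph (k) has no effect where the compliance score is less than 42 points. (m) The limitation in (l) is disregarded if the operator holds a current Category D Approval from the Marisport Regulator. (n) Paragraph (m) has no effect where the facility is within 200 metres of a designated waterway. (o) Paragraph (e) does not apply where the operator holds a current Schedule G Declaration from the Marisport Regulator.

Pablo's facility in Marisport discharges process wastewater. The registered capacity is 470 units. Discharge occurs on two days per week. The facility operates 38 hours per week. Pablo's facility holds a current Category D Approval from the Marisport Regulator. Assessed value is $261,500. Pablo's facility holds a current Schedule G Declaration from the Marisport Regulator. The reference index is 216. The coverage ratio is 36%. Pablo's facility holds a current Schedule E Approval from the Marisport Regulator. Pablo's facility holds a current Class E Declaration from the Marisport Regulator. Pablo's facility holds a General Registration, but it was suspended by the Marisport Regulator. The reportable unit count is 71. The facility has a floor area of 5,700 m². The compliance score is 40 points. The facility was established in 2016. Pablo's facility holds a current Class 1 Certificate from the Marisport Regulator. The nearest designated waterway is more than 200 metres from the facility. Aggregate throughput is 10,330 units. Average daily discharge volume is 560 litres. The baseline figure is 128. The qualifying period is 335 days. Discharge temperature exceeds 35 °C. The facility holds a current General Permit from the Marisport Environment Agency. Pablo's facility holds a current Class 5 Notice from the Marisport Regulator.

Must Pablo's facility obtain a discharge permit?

Exception (a) requires that the operator holds a current General Registration from the Marisport Regulator; but no current General Registration is held, so (a) is unavailable.
Exception (b) fails — aggregate throughput is 10,330 units, not below 8,870 units.
Exception (c) is satisfied on its face — a current Schedule E Approval is held; average daily discharge volume is 560 litres, less than the 650 litres limit. Turning to paragraph (g): (g) operates — a current Class E Declaration is held. (c) is therefore removed.
Exception (d): the registered capacity is 470 units, below the 510 units limit; a current General Permit is held; the reportable unit count is 71, below the 73 limit — every condition holds. Applying paragraphs (h)–(n): (h) is triggered (assessed value is $261,500, under the $305,500 limit), but yields to (i): (i) operates against (h): a current Class 1 Certificate is held. (j) would limit (i) — the coverage ratio is 36%, under the 37% limit — but (k) sets (j) aside: (k) operates against (j): discharge temperature exceeds 35 °C. (l) would limit (k) — the compliance score is 40 points, less than the 42 points limit — but (m) sets (l) aside: (m) operates against (l): a current Category D Approval is held. (n) is not triggered (the facility is more than 200 m from any designated waterway), so (m) stands. (d) remains available.
Exception (e) does not apply: the baseline figure is 128, not under 122.

No — exception (d) applies; Pablo's facility is not required to obtain a discharge permit.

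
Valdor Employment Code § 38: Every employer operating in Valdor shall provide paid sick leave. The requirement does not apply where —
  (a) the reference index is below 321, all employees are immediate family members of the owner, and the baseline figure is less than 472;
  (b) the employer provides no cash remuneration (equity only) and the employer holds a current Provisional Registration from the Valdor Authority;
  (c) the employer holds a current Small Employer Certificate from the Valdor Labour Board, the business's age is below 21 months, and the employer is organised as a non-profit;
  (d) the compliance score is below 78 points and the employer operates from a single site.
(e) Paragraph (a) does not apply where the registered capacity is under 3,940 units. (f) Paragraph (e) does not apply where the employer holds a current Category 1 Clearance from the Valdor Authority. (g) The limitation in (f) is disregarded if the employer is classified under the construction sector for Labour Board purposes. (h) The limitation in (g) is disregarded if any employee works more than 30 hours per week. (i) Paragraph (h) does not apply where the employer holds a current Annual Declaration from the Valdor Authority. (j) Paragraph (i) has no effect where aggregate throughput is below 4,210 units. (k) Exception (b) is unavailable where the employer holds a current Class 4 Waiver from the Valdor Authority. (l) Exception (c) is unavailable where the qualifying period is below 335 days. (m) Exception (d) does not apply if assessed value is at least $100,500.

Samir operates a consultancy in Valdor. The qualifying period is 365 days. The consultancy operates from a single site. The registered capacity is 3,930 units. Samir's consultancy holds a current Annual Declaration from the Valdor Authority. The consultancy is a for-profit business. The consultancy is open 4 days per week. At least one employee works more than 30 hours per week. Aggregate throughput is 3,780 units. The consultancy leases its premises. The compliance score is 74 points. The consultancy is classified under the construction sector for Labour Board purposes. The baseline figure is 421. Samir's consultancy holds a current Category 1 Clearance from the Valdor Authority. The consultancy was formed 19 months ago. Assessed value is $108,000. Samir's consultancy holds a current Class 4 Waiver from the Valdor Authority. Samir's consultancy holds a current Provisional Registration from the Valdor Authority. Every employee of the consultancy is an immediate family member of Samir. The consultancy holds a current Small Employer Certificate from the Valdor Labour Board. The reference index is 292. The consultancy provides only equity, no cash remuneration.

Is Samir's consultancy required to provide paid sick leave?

No — exception (a) applies; Samir's consultancy is not required to provide paid sick leave.

Exception (a): the reference index is 292, below the 321 limit; every employee is an immediate family member; the baseline figure is 421, less than the 472 limit — every condition holds. Applying paragraphs (e)–(j): (e) would limit (a) — the registered capacity is 3,930 units, under the 3,940 units limit — but (f) sets (e) aside: (f) operates against (e): a current Category 1 Clearance is held. (g) would limit (f) — the consultancy is classified under the construction sector — but (h) sets (g) aside: (h) operates against (g): at least one employee exceeds 30 hours/week. (i) is triggered (a current Annual Declaration is held), but is overridden by (j): (j) applies — aggregate throughput is 3,780 units, below the 4,210 units limit. (a) remains available.
Exception (b)'s conditions are all satisfied: remuneration is equity-only; a current Provisional Registration is held. Turning to paragraph (k): (k) applies — a current Class 4 Waiver is held. So (b) is unavailable.
Exception (c) requires that the employer is organised as a non-profit; but the employer is for-profit, so (c) is unavailable.
Exception (d)'s conditions are all satisfied: the compliance score is 74 points, below the 78 points limit; the employer operates from a single site. Turning to paragraph (m): (m) operates against (d): assessed value is $108,000, meeting the $100,500 threshold. So (d) is unavailable.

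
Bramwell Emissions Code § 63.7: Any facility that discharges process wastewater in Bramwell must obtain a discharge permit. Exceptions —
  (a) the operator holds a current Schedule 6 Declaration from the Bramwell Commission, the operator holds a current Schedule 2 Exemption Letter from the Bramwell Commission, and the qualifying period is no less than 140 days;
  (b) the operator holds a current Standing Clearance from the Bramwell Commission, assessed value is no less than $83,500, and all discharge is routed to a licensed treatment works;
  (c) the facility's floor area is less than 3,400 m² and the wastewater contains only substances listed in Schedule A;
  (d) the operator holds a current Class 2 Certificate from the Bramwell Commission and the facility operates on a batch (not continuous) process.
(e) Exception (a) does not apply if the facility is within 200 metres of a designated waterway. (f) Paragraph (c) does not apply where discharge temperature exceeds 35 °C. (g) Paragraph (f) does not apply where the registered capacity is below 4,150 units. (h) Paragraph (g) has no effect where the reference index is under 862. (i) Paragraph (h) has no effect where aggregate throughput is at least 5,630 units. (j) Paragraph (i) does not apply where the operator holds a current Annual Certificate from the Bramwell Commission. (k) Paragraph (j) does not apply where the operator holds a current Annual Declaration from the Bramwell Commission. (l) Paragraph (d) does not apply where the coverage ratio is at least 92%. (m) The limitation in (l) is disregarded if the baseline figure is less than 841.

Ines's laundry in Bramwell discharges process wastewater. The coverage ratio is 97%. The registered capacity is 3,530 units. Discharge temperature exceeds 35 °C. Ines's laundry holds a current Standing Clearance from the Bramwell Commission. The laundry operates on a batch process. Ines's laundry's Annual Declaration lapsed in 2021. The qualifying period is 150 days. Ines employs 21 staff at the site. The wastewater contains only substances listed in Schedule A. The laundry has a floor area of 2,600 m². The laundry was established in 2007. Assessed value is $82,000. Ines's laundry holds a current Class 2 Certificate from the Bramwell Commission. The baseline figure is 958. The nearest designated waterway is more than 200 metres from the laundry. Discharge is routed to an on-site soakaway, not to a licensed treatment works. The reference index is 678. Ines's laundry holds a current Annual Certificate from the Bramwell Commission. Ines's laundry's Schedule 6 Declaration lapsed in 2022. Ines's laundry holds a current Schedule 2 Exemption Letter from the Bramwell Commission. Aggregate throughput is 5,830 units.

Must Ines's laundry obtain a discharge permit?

Exception (a) does not apply: there is no Schedule 6 Declaration in force.
Exception (b) fails — assessed value is $82,000, short of $83,500.
All of (c)'s requirements are met (the facility's floor area is 2,600 m², less than the 3,400 m² limit; the wastewater is Schedule-A-only). However, paragraphs (f)–(k) must be considered: (f) applies — discharge temperature exceeds 35 °C. (g) would limit (f) — the registered capacity is 3,530 units, below the 4,150 units limit — but (h) sets (g) aside: (h) operates against (g): the reference index is 678, under the 862 limit. (i) would limit (h) — aggregate throughput is 5,830 units, meeting the 5,630 units threshold — but (j) sets (i) aside: (j) is triggered — a current Annual Certificate is held. (k), which would lift (j), does not operate here — no current Annual Declaration is held. (c) is therefore removed.
All of (d)'s requirements are met (a current Class 2 Certificate is held; the facility operates on a batch process). But applying paragraphs (l)–(m): (l) is triggered — the coverage ratio is 97%, meeting the 92% threshold. (m) does not operate here (the baseline figure is 958, not less than 841), so (l) stands. So (d) is unavailable.
No exception displaces § 63.7.

Yes — Ines's laundry must obtain a discharge permit.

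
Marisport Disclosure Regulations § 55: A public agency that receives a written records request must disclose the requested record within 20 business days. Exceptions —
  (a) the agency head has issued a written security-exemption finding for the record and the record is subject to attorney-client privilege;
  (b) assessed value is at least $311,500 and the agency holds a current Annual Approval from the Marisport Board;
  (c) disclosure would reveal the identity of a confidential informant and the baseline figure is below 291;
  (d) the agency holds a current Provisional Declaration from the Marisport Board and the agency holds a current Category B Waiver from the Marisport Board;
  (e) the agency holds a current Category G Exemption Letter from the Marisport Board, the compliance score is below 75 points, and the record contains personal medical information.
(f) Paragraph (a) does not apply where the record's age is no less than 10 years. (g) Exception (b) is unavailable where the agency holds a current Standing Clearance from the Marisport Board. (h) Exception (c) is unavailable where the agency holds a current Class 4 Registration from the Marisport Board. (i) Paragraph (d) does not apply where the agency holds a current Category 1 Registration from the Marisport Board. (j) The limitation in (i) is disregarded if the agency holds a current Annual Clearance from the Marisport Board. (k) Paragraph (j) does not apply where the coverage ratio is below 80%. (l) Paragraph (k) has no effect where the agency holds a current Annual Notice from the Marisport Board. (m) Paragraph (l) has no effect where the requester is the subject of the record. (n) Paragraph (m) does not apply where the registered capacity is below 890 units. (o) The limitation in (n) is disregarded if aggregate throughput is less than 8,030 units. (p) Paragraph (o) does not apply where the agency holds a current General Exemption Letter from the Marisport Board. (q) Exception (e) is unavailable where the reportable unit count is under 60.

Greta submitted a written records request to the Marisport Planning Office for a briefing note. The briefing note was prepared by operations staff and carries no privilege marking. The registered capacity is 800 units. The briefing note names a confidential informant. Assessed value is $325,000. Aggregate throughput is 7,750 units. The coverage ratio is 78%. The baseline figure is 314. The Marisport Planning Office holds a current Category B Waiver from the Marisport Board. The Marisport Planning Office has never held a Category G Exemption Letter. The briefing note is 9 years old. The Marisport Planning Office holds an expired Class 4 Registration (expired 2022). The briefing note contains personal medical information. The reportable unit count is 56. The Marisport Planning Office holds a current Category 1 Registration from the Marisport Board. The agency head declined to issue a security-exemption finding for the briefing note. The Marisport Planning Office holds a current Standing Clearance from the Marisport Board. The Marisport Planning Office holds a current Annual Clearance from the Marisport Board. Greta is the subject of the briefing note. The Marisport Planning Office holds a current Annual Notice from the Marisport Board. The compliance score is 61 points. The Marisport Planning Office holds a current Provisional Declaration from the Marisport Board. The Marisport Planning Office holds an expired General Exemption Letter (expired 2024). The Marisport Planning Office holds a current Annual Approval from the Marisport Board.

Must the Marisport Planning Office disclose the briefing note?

Exception (a) does not apply: the agency head declined to issue a security-exemption finding.
Exception (b) is satisfied on its face — assessed value is $325,000, meeting the $311,500 threshold; a current Annual Approval is held. Turning to paragraph (g): (g) is triggered — a current Standing Clearance is held. So (b) is unavailable.
Exception (c) does not apply: the baseline figure is 314, not below 291.
All of (d)'s requirements are met (a current Provisional Declaration is held; a current Category B Waiver is held). But: (i) operates against (d): a current Category 1 Registration is held. (j) would limit (i) — a current Annual Clearance is held — but (k) sets (j) aside: (k) operates against (j): the coverage ratio is 78%, below the 80% limit. (l) applies (a current Annual Notice is held), but is displaced by (m): (m) operates against (l): Greta is the subject of the briefing note. (n) would limit (m) — the registered capacity is 800 units, below the 890 units limit — but (o) sets (n) aside: (o) is triggered — aggregate throughput is 7,750 units, less than the 8,030 units limit. (p) is not engaged (there is no General Exemption Letter in force), so (o) stands. (d) is therefore removed.
Exception (e) fails — there is no Category G Exemption Letter in force.
No exception is made out. the Marisport Planning Office falls within the general rule.

Yes — the Marisport Planning Office must disclose the briefing note.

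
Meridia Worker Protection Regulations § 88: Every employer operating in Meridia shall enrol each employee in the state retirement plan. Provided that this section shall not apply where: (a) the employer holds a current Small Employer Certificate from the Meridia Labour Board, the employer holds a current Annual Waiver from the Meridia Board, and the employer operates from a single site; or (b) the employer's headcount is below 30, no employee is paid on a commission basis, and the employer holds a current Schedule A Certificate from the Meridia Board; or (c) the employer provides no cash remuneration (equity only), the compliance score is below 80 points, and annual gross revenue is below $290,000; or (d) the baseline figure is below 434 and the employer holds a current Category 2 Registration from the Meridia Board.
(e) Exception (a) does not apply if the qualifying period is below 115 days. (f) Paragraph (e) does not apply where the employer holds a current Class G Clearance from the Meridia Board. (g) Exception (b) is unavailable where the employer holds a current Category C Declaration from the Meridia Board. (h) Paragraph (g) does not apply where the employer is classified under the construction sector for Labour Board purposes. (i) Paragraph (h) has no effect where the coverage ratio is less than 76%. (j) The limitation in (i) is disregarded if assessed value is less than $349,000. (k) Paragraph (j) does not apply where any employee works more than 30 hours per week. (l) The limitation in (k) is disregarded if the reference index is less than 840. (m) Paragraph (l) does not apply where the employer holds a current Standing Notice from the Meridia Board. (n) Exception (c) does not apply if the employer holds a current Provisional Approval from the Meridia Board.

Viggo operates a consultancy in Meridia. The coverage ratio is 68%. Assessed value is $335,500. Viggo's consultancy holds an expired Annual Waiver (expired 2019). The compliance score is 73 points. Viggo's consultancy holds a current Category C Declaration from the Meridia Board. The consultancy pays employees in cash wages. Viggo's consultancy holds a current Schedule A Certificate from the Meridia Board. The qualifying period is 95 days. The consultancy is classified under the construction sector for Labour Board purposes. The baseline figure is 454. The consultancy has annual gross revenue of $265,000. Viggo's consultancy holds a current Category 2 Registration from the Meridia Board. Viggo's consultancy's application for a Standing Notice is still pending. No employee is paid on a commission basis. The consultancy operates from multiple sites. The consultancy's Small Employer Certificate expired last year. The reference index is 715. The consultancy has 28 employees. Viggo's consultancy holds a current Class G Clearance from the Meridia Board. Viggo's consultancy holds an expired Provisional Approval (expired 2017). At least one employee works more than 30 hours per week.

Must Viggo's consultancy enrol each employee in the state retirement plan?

No — exception (b) applies; Viggo's consultancy is not required to enrol each employee in the state retirement plan.

Exception (a) requires that the employer holds a current Small Employer Certificate from the Meridia Labour Board; but the Small Employer Certificate has expired, so (a) is unavailable.
Exception (b) is satisfied on its face — the employer's headcount is 28, below the 30 limit; no employee is paid on commission; a current Schedule A Certificate is held. Applying paragraphs (g)–(m): (g) would limit (b) — a current Category C Declaration is held — but (h) sets (g) aside: (h) is triggered — the consultancy is classified under the construction sector. (i) is triggered (the coverage ratio is 68%, less than the 76% limit), but is displaced by (j): (j) operates — assessed value is $335,500, less than the $349,000 limit. (k) applies (at least one employee exceeds 30 hours/week), but yields to (l): (l) operates against (k): the reference index is 715, less than the 840 limit. (m), which would lift (l), is inapplicable — the Standing Notice is not current. Exception (b) stands.
Exception (c) fails — employees are paid cash wages.
Exception (d) fails — the baseline figure is 454, not below 434.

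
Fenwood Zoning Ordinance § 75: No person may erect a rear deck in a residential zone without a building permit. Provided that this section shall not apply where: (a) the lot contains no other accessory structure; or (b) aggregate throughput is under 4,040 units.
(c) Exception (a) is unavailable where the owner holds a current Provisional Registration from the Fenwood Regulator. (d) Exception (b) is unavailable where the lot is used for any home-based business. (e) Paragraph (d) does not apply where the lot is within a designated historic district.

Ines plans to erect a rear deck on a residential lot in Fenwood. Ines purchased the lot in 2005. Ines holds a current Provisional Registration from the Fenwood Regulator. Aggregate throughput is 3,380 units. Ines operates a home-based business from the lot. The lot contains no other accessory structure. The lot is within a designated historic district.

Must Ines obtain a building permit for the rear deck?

Exception (a): the lot has no other accessory structure — every condition holds. But: (c) is engaged — a current Provisional Registration is held. Exception (a) does not apply.
Exception (b): aggregate throughput is 3,380 units, under the 4,040 units limit — every condition holds. As to paragraphs (d)–(e): (d) would limit (b) — a home-based business operates on the lot — but (e) sets (d) aside: (e) operates — the lot is in a historic district. (b) remains available.

No — exception (b) applies; Ines does not need a building permit.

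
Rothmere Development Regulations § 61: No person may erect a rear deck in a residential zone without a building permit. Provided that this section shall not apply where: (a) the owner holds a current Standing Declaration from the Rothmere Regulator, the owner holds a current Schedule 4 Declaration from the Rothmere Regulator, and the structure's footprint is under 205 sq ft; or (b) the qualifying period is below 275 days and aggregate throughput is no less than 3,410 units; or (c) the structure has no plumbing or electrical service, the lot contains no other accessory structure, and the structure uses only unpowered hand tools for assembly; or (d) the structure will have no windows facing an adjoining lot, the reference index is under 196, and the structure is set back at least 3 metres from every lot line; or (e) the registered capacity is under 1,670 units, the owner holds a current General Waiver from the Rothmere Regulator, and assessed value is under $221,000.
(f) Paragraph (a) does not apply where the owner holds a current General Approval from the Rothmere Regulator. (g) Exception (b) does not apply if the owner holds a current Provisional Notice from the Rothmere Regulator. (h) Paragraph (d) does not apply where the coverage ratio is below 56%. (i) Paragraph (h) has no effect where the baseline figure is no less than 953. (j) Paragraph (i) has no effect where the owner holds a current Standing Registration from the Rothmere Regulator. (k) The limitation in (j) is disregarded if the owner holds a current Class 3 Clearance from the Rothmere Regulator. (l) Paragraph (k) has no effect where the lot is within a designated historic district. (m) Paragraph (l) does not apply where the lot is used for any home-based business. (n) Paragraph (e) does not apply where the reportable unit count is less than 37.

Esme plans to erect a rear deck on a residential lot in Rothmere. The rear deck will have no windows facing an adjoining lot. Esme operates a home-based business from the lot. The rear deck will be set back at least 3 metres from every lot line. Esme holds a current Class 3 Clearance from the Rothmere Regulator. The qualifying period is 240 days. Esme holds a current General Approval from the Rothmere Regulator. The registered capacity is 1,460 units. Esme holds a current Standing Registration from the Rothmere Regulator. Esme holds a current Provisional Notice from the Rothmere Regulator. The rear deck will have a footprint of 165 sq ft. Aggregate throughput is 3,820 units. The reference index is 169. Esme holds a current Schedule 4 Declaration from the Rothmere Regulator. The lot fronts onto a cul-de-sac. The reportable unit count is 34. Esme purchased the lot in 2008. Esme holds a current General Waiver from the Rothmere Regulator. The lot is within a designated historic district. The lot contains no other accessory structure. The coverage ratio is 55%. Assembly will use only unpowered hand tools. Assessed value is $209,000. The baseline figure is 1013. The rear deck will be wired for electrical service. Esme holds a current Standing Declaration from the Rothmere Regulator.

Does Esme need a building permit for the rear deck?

No — exception (d) applies; Esme does not need a building permit.

All of (a)'s requirements are met (a current Standing Declaration is held; a current Schedule 4 Declaration is held; the structure's footprint is 165 sq ft, under the 205 sq ft limit). Turning to paragraph (f): (f) operates — a current General Approval is held. (a) is therefore removed.
Exception (b)'s conditions are all satisfied: the qualifying period is 240 days, below the 275 days limit; aggregate throughput is 3,820 units, meeting the 3,410 units threshold. Turning to paragraph (g): (g) applies — a current Provisional Notice is held. (b) is therefore removed.
Exception (c) does not apply: electrical service is planned.
Exception (d)'s conditions are all satisfied: no windows face an adjoining lot; the reference index is 169, under the 196 limit; the setback is at least 3 m on every side. Considering the limiting provisions: (h) is engaged (the coverage ratio is 55%, below the 56% limit), but is itself disapplied by (i): (i) is engaged — the baseline figure is 1,013, meeting the 953 threshold. (j) is engaged (a current Standing Registration is held), but is overridden by (k): (k) operates against (j): a current Class 3 Clearance is held. (l) applies (the lot is in a historic district), but is displaced by (m): (m) is triggered — a home-based business operates on the lot. Exception (d) stands.
Exception (e): the registered capacity is 1,460 units, under the 1,670 units limit; a current General Waiver is held; assessed value is $209,000, under the $221,000 limit — every condition holds. However, paragraph (n) must be considered: (n) is triggered — the reportable unit count is 34, less than the 37 limit. So (e) is unavailable.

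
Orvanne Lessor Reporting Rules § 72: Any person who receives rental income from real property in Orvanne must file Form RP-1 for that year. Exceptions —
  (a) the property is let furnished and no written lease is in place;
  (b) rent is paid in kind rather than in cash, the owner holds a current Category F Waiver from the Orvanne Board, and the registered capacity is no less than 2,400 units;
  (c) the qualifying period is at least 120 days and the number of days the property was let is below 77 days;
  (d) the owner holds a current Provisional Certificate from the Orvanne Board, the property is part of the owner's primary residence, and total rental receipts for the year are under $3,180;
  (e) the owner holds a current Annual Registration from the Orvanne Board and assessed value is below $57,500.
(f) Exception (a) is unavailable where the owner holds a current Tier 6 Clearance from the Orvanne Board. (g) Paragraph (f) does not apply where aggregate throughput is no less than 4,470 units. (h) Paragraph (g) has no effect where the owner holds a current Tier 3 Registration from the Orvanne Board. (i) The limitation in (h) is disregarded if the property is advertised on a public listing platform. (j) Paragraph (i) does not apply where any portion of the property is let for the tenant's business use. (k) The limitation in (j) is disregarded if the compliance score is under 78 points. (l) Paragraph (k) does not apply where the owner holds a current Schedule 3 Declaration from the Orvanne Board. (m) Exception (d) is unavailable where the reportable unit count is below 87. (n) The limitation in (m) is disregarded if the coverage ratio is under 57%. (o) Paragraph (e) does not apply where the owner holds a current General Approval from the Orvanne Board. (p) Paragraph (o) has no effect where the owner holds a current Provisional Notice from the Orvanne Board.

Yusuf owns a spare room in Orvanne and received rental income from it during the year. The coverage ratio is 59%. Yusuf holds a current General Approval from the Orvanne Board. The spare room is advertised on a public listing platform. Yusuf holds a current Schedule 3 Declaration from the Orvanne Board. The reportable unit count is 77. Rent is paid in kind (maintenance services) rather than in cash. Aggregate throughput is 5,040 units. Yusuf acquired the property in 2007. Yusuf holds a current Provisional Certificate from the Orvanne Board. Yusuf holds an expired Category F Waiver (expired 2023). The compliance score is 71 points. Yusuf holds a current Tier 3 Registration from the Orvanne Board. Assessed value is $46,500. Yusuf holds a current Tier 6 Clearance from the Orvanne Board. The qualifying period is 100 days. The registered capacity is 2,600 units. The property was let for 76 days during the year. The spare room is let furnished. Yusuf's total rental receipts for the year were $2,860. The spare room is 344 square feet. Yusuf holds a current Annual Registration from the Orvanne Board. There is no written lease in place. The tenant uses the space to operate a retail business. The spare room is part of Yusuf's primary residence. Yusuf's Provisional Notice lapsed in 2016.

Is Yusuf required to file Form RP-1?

Exception (a) is satisfied on its face — the property is let furnished; there is no written lease. But: (f) applies — a current Tier 6 Clearance is held. (g) is triggered (aggregate throughput is 5,040 units, meeting the 4,470 units threshold), but is set aside by (h): (h) operates against (g): a current Tier 3 Registration is held. (i) applies (the property is publicly advertised), but is set aside by (j): (j) is engaged — the space is let for business use. (k) would limit (j) — the compliance score is 71 points, under the 78 points limit — but (l) sets (k) aside: (l) is engaged — a current Schedule 3 Declaration is held. (a) is therefore removed.
Exception (b) fails — there is no Category F Waiver in force.
Exception (c) requires that the qualifying period is at least 120 days; but the qualifying period is 100 days, short of 120 days, so (c) is unavailable.
Exception (d): a current Provisional Certificate is held; the spare room is part of the primary residence; total rental receipts for the year are $2,860, under the $3,180 limit — every condition holds. But applying paragraphs (m)–(n): (m) operates against (d): the reportable unit count is 77, below the 87 limit. (n), which would lift (m), is inapplicable — the coverage ratio is 59%, not under 57%. Exception (d) does not apply.
Exception (e)'s conditions are all satisfied: a current Annual Registration is held; assessed value is $46,500, below the $57,500 limit. Turning to paragraphs (o)–(p): (o) is engaged — a current General Approval is held. (p), which would lift (o), is not triggered — no current Provisional Notice is held. So (e) is unavailable.
No exception displaces § 72.

Yes — Yusuf must file Form RP-1.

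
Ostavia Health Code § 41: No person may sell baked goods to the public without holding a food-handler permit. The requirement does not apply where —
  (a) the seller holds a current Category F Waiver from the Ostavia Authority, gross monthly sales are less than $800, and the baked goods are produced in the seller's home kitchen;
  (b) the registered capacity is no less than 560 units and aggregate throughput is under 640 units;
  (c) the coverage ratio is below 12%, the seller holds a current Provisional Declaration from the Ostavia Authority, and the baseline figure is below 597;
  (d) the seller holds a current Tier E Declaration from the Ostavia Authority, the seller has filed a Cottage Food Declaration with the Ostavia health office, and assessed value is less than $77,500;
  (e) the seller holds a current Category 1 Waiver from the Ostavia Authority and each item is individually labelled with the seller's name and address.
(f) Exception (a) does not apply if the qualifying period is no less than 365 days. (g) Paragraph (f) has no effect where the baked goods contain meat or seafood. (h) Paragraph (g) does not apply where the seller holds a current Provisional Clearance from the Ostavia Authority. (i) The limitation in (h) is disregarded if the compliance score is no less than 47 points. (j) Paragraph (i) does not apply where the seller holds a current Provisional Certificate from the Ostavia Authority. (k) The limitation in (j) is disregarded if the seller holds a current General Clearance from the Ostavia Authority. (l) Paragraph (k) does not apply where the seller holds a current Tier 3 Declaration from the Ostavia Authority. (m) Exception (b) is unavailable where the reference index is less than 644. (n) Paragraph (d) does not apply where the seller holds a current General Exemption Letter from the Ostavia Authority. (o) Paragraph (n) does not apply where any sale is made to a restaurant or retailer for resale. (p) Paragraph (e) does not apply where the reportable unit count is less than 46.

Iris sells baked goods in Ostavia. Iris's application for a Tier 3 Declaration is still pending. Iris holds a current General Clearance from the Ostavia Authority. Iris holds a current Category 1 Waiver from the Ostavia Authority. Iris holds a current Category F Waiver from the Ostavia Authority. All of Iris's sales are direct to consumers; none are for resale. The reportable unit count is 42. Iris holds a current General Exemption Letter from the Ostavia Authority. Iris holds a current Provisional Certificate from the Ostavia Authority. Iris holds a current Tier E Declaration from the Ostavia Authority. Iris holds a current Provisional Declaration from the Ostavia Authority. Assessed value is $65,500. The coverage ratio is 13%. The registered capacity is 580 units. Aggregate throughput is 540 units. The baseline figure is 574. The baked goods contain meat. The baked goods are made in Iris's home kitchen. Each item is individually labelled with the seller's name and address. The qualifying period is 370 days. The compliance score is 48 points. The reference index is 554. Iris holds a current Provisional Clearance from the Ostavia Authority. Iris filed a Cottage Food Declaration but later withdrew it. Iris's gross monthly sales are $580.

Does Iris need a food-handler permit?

No — exception (a) applies; Iris is not required to hold a food-handler permit.

Exception (a) is satisfied on its face — a current Category F Waiver is held; gross monthly sales are $580, less than the $800 limit; the baked goods are home-kitchen produced. As to paragraphs (f)–(l): (f) would limit (a) — the qualifying period is 370 days, meeting the 365 days threshold — but (g) sets (f) aside: (g) operates against (f): the baked goods contain meat. (h) is triggered (a current Provisional Clearance is held), but yields to (i): (i) operates against (h): the compliance score is 48 points, meeting the 47 points threshold. (j) would limit (i) — a current Provisional Certificate is held — but (k) sets (j) aside: (k) operates against (j): a current General Clearance is held. (l), which would lift (k), is inapplicable — no current Tier 3 Declaration is held. (a) remains available.
All of (b)'s requirements are met (the registered capacity is 580 units, meeting the 560 units threshold; aggregate throughput is 540 units, under the 640 units limit). Turning to paragraph (m): (m) operates — the reference index is 554, less than the 644 limit. Exception (b) does not apply.
Exception (c) does not apply: the coverage ratio is 13%, not below 12%.
Exception (d) does not apply: the Cottage Food Declaration was withdrawn.
Exception (e)'s conditions are all satisfied: a current Category 1 Waiver is held; items are individually labelled. But applying paragraph (p): (p) operates against (e): the reportable unit count is 42, less than the 46 limit. Exception (e) does not apply.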